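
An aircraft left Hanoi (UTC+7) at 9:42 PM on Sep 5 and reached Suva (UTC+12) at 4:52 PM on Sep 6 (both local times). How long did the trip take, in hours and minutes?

Departure in UTC: 9:42 PM − 7:00 = 2:42 PM on Sep 5.
Arrival in UTC: 4:52 PM − 12:00 = 4:52 AM on Sep 6.
Elapsed = 4:52 AM − 2:42 PM (+1 day) = 14 hours 10 minutes.

14 hours 10 minutes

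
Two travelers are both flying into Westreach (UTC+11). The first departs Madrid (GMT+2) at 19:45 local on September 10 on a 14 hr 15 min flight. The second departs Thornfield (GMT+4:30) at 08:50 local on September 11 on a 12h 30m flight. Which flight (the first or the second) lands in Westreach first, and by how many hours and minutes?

the first, by 8 hours 50 minutes

Flight 1 in UTC: 19:45 − 2:00 = 17:45 on Sep 10.
+14 hours and 15 minutes → arrive 08:00 UTC on Sep 11.
Flight 2 in UTC: 08:50 − 4:30 = 04:20 on Sep 11.
+12 hours 30 minutes → arrive 16:50 UTC on Sep 11.
Flight 1 lands earlier by 8 hours 50 minutes.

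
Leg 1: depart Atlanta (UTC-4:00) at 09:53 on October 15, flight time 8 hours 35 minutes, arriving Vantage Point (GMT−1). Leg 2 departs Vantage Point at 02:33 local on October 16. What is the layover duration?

Convert departure to UTC: 09:53 + 4:00 = 13:53 UTC on Oct 15.
Add 8 hours and 35 minutes flight time → 22:28 UTC.
Vantage Point is UTC−1:00, so local arrival = 22:28 − 1:00 = 21:28 on Oct 15.
Layover = 02:33 − 21:28 (+1 day) = 5 hours 5 minutes.

5 hours 5 minutes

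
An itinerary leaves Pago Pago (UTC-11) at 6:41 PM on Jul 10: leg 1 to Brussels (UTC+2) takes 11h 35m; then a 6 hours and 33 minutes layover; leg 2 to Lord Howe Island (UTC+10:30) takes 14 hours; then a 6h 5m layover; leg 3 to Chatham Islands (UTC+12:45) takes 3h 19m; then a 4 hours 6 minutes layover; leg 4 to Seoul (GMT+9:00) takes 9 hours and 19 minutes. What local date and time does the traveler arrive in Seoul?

9:38 PM on July 13

Convert departure to UTC: 6:41 PM + 11:00 = 5:41 AM UTC on Jul 11.
Add 11 hours and 35 minutes leg 1 → 5:16 PM UTC.
Add 6 hours 33 minutes layover in Brussels → 11:49 PM UTC.
Add 14 hours leg 2 → 1:49 PM UTC (Jul 12).
Add 6 hours 5 minutes layover in Lord Howe Island → 7:54 PM UTC.
Add 3 hours 19 minutes leg 3 → 11:13 PM UTC.
Add 4 hours 6 minutes layover in Chatham Islands → 3:19 AM UTC (Jul 13).
Add 9 hours 19 minutes leg 4 → 12:38 PM UTC.
Seoul is UTC+9:00, so local arrival = 12:38 PM + 9:00 = 9:38 PM on Jul 13.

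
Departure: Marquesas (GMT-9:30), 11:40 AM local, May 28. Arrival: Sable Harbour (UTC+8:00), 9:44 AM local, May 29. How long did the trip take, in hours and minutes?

Departure in UTC: 11:40 AM + 9:30 = 9:10 PM on May 28.
Arrival in UTC: 9:44 AM − 8:00 = 1:44 AM on May 29.
Elapsed = 1:44 AM − 9:10 PM (+1 day) = 4 hours 34 minutes.

4 hours 34 minutes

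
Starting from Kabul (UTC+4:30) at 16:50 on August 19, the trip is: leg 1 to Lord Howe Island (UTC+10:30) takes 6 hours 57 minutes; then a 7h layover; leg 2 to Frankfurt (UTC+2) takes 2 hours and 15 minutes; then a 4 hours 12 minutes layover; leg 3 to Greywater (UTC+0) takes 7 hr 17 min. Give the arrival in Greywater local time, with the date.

16:01 on August 20

Convert departure to UTC: 16:50 − 4:30 = 12:20 UTC on Aug 19.
Add 6 hours 57 minutes leg 1 → 19:17 UTC.
Add 7 hours layover in Lord Howe Island → 02:17 UTC (Aug 20).
Add 2 hours and 15 minutes leg 2 → 04:32 UTC.
Add 4 hours and 12 minutes layover in Frankfurt → 08:44 UTC.
Add 7 hours and 17 minutes leg 3 → 16:01 UTC.
Greywater is UTC+0, so local arrival is the same: 16:01 on Aug 20.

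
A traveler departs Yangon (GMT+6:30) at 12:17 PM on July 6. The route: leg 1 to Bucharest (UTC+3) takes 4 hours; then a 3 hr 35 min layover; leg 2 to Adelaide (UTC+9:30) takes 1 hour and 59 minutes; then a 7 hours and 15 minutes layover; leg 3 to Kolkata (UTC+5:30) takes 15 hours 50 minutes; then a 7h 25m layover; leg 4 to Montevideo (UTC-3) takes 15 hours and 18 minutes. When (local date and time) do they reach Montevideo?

10:09 AM on July 8

Convert departure to UTC: 12:17 PM − 6:30 = 5:47 AM UTC on Jul 6.
Add 4 hours leg 1 → 9:47 AM UTC.
Add 3 hours and 35 minutes layover in Bucharest → 1:22 PM UTC.
Add 1 hour 59 minutes leg 2 → 3:21 PM UTC.
Add 7 hours 15 minutes layover in Adelaide → 10:36 PM UTC.
Add 15 hours and 50 minutes leg 3 → 2:26 PM UTC (Jul 7).
Add 7 hours and 25 minutes layover in Kolkata → 9:51 PM UTC.
Add 15 hours and 18 minutes leg 4 → 1:09 PM UTC (Jul 8).
Montevideo is UTC−3:00, so local arrival = 1:09 PM − 3:00 = 10:09 AM on Jul 8.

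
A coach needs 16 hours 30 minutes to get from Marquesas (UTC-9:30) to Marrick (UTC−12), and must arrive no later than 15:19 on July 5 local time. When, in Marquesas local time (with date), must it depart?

01:19 on July 5

Target arrival in UTC: 15:19 + 12:00 = 03:19 on Jul 6.
Subtract 16 hours 30 minutes → departure 10:49 UTC on Jul 5.
Marquesas is UTC−9:30: 10:49 − 9:30 = 01:19 on Jul 5.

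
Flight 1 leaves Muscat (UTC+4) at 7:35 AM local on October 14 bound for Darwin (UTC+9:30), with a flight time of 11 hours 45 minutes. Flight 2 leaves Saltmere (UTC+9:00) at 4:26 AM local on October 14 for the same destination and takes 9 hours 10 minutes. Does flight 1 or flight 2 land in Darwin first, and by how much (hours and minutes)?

the second, by 10 hours 44 minutes

Flight 1 in UTC: 7:35 AM − 4:00 = 3:35 AM on Oct 14.
+11 hours and 45 minutes → arrive 3:20 PM UTC on Oct 14.
Flight 2 in UTC: 4:26 AM − 9:00 = 7:26 PM on Oct 13.
+9 hours and 10 minutes → arrive 4:36 AM UTC on Oct 14.
Flight 2 lands earlier by 10 hours 44 minutes.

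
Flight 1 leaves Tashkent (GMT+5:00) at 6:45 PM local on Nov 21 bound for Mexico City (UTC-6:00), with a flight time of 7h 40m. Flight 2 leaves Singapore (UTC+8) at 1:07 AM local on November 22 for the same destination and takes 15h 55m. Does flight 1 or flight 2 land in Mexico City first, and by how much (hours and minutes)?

Flight 1 in UTC: 6:45 PM − 5:00 = 1:45 PM on Nov 21.
+7 hours and 40 minutes → arrive 9:25 PM UTC on Nov 21.
Flight 2 in UTC: 1:07 AM − 8:00 = 5:07 PM on Nov 21.
+15 hours and 55 minutes → arrive 9:02 AM UTC on Nov 22.
Flight 1 lands earlier by 11 hours 37 minutes.

the first, by 11 hours 37 minutes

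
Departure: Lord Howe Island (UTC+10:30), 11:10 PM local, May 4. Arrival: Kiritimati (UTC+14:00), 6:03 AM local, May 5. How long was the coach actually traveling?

Departure in UTC: 11:10 PM − 10:30 = 12:40 PM on May 4.
Arrival in UTC: 6:03 AM − 14:00 = 4:03 PM on May 4.
Elapsed = 4:03 PM − 12:40 PM = 3 hours 23 minutes.

3 hours 23 minutes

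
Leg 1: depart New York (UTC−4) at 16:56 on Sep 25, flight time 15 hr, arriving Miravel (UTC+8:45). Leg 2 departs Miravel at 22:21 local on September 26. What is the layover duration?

1 hour 40 minutes

Convert departure to UTC: 16:56 + 4:00 = 20:56 UTC on Sep 25.
Add 15 hours flight time → 11:56 UTC (Sep 26).
Miravel is UTC+8:45, so local arrival = 11:56 + 8:45 = 20:41 on Sep 26.
Layover = 22:21 − 20:41 = 1 hour 40 minutes.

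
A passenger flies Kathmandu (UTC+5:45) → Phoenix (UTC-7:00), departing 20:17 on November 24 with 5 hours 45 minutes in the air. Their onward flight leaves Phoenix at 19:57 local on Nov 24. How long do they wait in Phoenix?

6 hours 40 minutes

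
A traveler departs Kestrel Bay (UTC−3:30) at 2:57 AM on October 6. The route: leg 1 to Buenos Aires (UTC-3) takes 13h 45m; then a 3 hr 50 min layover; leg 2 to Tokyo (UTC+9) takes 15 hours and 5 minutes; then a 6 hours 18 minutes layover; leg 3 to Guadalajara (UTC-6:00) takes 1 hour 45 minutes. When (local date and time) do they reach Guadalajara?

Convert departure to UTC: 2:57 AM + 3:30 = 6:27 AM UTC on Oct 6.
Add 13 hours 45 minutes leg 1 → 8:12 PM UTC.
Add 3 hours 50 minutes layover in Buenos Aires → 12:02 AM UTC (Oct 7).
Add 15 hours and 5 minutes leg 2 → 3:07 PM UTC.
Add 6 hours 18 minutes layover in Tokyo → 9:25 PM UTC.
Add 1 hour 45 minutes leg 3 → 11:10 PM UTC.
Guadalajara is UTC−6:00, so local arrival = 11:10 PM − 6:00 = 5:10 PM on Oct 7.

5:10 PM on Oct 7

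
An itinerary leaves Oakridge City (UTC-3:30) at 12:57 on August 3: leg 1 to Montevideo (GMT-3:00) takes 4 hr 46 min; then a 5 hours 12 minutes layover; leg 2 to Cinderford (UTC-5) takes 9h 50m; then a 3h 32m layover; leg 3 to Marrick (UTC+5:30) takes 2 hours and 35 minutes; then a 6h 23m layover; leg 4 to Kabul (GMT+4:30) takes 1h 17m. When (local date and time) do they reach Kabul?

06:32 on August 5

Convert departure to UTC: 12:57 + 3:30 = 16:27 UTC on Aug 3.
Add 4 hours and 46 minutes leg 1 → 21:13 UTC.
Add 5 hours 12 minutes layover in Montevideo → 02:25 UTC (Aug 4).
Add 9 hours and 50 minutes leg 2 → 12:15 UTC.
Add 3 hours 32 minutes layover in Cinderford → 15:47 UTC.
Add 2 hours 35 minutes leg 3 → 18:22 UTC.
Add 6 hours 23 minutes layover in Marrick → 00:45 UTC (Aug 5).
Add 1 hour 17 minutes leg 4 → 02:02 UTC.
Kabul is UTC+4:30, so local arrival = 02:02 + 4:30 = 06:32 on Aug 5.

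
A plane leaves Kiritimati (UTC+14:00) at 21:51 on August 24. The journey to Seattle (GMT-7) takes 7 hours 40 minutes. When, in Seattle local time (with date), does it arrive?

Convert departure to UTC: 21:51 − 14:00 = 07:51 UTC on Aug 24.
Add 7 hours and 40 minutes travel time → 15:31 UTC.
Seattle is UTC−7:00, so local arrival = 15:31 − 7:00 = 08:31 on Aug 24.

08:31 on August 24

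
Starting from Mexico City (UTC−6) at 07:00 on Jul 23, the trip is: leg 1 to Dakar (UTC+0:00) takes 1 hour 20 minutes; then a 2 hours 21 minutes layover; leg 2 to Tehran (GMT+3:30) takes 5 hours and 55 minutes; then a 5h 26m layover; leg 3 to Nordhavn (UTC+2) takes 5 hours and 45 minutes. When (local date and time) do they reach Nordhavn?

11:47 on Jul 24

Convert departure to UTC: 07:00 + 6:00 = 13:00 UTC on Jul 23.
Add 1 hour and 20 minutes leg 1 → 14:20 UTC.
Add 2 hours and 21 minutes layover in Dakar → 16:41 UTC.
Add 5 hours 55 minutes leg 2 → 22:36 UTC.
Add 5 hours and 26 minutes layover in Tehran → 04:02 UTC (Jul 24).
Add 5 hours and 45 minutes leg 3 → 09:47 UTC.
Nordhavn is UTC+2:00, so local arrival = 09:47 + 2:00 = 11:47 on Jul 24.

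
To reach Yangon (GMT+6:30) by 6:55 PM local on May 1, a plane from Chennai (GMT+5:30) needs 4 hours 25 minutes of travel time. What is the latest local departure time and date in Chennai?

Target arrival in UTC: 6:55 PM − 6:30 = 12:25 PM on May 1.
Subtract 4 hours 25 minutes → departure 8:00 AM UTC on May 1.
Chennai is UTC+5:30: 8:00 AM + 5:30 = 1:30 PM on May 1.

1:30 PM on May 1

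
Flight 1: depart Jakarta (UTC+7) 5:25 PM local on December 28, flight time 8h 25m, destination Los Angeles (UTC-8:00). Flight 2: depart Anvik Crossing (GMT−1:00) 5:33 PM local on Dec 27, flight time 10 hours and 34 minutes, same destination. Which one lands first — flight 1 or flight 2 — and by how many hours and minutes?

Flight 1 in UTC: 5:25 PM − 7:00 = 10:25 AM on Dec 28.
+8 hours and 25 minutes → arrive 6:50 PM UTC on Dec 28.
Flight 2 in UTC: 5:33 PM + 1:00 = 6:33 PM on Dec 27.
+10 hours and 34 minutes → arrive 5:07 AM UTC on Dec 28.
Flight 2 lands earlier by 13 hours 43 minutes.

the second, by 13 hours 43 minutes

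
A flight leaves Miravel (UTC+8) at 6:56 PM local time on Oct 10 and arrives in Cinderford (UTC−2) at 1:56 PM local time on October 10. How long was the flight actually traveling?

5 hours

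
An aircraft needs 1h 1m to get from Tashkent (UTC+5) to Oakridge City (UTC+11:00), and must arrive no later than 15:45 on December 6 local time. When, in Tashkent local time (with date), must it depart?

Target arrival in UTC: 15:45 − 11:00 = 04:45 on Dec 6.
Subtract 1 hour 1 minute → departure 03:44 UTC on Dec 6.
Tashkent is UTC+5:00: 03:44 + 5:00 = 08:44 on Dec 6.

08:44 on Dec 6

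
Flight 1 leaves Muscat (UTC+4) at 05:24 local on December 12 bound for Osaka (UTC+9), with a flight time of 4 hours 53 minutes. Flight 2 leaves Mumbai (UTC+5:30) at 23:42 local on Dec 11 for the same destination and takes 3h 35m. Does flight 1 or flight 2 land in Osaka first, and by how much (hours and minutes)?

Flight 1 in UTC: 05:24 − 4:00 = 01:24 on Dec 12.
+4 hours 53 minutes → arrive 06:17 UTC on Dec 12.
Flight 2 in UTC: 23:42 − 5:30 = 18:12 on Dec 11.
+3 hours and 35 minutes → arrive 21:47 UTC on Dec 11.
Flight 2 lands earlier by 8 hours 30 minutes.

the second, by 8 hours 30 minutes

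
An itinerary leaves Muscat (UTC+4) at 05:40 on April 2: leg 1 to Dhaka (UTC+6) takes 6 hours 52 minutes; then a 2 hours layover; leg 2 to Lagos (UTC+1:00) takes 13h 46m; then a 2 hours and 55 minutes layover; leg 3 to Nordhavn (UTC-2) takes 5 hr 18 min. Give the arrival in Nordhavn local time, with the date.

06:31 on April 3

Convert departure to UTC: 05:40 − 4:00 = 01:40 UTC on Apr 2.
Add 6 hours and 52 minutes leg 1 → 08:32 UTC.
Add 2 hours layover in Dhaka → 10:32 UTC.
Add 13 hours 46 minutes leg 2 → 00:18 UTC (Apr 3).
Add 2 hours and 55 minutes layover in Lagos → 03:13 UTC.
Add 5 hours 18 minutes leg 3 → 08:31 UTC.
Nordhavn is UTC−2:00, so local arrival = 08:31 − 2:00 = 06:31 on Apr 3.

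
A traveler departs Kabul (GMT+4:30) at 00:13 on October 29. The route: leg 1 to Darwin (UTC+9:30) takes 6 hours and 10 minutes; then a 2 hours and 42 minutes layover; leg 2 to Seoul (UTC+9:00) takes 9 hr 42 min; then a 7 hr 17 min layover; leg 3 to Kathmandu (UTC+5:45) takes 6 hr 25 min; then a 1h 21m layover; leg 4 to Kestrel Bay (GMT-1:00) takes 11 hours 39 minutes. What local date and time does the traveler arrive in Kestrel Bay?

Convert departure to UTC: 00:13 − 4:30 = 19:43 UTC on Oct 28.
Add 6 hours and 10 minutes leg 1 → 01:53 UTC (Oct 29).
Add 2 hours and 42 minutes layover in Darwin → 04:35 UTC.
Add 9 hours and 42 minutes leg 2 → 14:17 UTC.
Add 7 hours and 17 minutes layover in Seoul → 21:34 UTC.
Add 6 hours and 25 minutes leg 3 → 03:59 UTC (Oct 30).
Add 1 hour and 21 minutes layover in Kathmandu → 05:20 UTC.
Add 11 hours and 39 minutes leg 4 → 16:59 UTC.
Kestrel Bay is UTC−1:00, so local arrival = 16:59 − 1:00 = 15:59 on Oct 30.

15:59 on October 30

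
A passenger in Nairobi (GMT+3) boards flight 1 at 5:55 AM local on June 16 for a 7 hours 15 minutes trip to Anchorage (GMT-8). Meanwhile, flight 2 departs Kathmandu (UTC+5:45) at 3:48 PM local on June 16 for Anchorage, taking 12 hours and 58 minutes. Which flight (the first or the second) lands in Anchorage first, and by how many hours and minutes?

Flight 1 in UTC: 5:55 AM − 3:00 = 2:55 AM on Jun 16.
+7 hours and 15 minutes → arrive 10:10 AM UTC on Jun 16.
Flight 2 in UTC: 3:48 PM − 5:45 = 10:03 AM on Jun 16.
+12 hours 58 minutes → arrive 11:01 PM UTC on Jun 16.
Flight 1 lands earlier by 12 hours 51 minutes.

the first, by 12 hours 51 minutes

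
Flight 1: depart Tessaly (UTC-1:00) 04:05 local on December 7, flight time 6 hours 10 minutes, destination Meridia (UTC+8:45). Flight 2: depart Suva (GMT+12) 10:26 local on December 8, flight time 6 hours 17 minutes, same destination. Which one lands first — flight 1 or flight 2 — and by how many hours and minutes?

Flight 1 in UTC: 04:05 + 1:00 = 05:05 on Dec 7.
+6 hours and 10 minutes → arrive 11:15 UTC on Dec 7.
Flight 2 in UTC: 10:26 − 12:00 = 22:26 on Dec 7.
+6 hours and 17 minutes → arrive 04:43 UTC on Dec 8.
Flight 1 lands earlier by 17 hours 28 minutes.

the first, by 17 hours 28 minutes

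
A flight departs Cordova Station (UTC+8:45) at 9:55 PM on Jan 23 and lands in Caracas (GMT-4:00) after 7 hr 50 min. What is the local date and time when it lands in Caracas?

5:00 PM on January 23

Convert departure to UTC: 9:55 PM − 8:45 = 1:10 PM UTC on Jan 23.
Add 7 hours 50 minutes travel time → 9:00 PM UTC.
Caracas is UTC−4:00, so local arrival = 9:00 PM − 4:00 = 5:00 PM on Jan 23.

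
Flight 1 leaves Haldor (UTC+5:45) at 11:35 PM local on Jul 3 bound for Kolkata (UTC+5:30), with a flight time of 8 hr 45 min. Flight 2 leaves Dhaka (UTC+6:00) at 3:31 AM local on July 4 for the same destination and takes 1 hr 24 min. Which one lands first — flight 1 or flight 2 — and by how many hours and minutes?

Flight 1 in UTC: 11:35 PM − 5:45 = 5:50 PM on Jul 3.
+8 hours and 45 minutes → arrive 2:35 AM UTC on Jul 4.
Flight 2 in UTC: 3:31 AM − 6:00 = 9:31 PM on Jul 3.
+1 hour 24 minutes → arrive 10:55 PM UTC on Jul 3.
Flight 2 lands earlier by 3 hours 40 minutes.

the second, by 3 hours 40 minutes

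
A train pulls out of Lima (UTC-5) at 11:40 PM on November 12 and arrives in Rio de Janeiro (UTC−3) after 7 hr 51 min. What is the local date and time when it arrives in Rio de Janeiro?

9:31 AM on Nov 13

Convert departure to UTC: 11:40 PM + 5:00 = 4:40 AM UTC on Nov 13.
Add 7 hours 51 minutes travel time → 12:31 PM UTC.
Rio de Janeiro is UTC−3:00, so local arrival = 12:31 PM − 3:00 = 9:31 AM on Nov 13.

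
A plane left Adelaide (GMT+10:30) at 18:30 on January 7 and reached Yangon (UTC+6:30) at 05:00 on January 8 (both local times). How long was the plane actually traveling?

Departure in UTC: 18:30 − 10:30 = 08:00 on Jan 7.
Arrival in UTC: 05:00 − 6:30 = 22:30 on Jan 7.
Elapsed = 22:30 − 08:00 = 14 hours 30 minutes.

14 hours 30 minutes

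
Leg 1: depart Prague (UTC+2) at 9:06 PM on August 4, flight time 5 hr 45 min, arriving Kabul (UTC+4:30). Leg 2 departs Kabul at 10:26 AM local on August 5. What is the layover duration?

Convert departure to UTC: 9:06 PM − 2:00 = 7:06 PM UTC on Aug 4.
Add 5 hours 45 minutes flight time → 12:51 AM UTC (Aug 5).
Kabul is UTC+4:30, so local arrival = 12:51 AM + 4:30 = 5:21 AM on Aug 5.
Layover = 10:26 AM − 5:21 AM = 5 hours 5 minutes.

5 hours 5 minutes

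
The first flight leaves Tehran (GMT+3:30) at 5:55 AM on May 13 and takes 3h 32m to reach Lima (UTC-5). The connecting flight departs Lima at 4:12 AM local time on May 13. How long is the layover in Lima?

Convert departure to UTC: 5:55 AM − 3:30 = 2:25 AM UTC on May 13.
Add 3 hours 32 minutes flight time → 5:57 AM UTC.
Lima is UTC−5:00, so local arrival = 5:57 AM − 5:00 = 12:57 AM on May 13.
Layover = 4:12 AM − 12:57 AM = 3 hours 15 minutes.

3 hours 15 minutes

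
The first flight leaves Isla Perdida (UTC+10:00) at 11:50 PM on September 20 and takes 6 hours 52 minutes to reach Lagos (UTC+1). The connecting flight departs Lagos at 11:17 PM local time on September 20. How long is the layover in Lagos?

Convert departure to UTC: 11:50 PM − 10:00 = 1:50 PM UTC on Sep 20.
Add 6 hours 52 minutes flight time → 8:42 PM UTC.
Lagos is UTC+1:00, so local arrival = 8:42 PM + 1:00 = 9:42 PM on Sep 20.
Layover = 11:17 PM − 9:42 PM = 1 hour 35 minutes.

1 hour 35 minutes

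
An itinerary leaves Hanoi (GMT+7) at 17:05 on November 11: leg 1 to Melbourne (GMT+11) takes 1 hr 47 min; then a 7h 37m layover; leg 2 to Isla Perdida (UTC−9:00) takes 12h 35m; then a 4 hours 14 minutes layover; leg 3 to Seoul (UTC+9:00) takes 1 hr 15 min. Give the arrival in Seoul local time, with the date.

22:33 on November 12

Convert departure to UTC: 17:05 − 7:00 = 10:05 UTC on Nov 11.
Add 1 hour and 47 minutes leg 1 → 11:52 UTC.
Add 7 hours and 37 minutes layover in Melbourne → 19:29 UTC.
Add 12 hours 35 minutes leg 2 → 08:04 UTC (Nov 12).
Add 4 hours 14 minutes layover in Isla Perdida → 12:18 UTC.
Add 1 hour 15 minutes leg 3 → 13:33 UTC.
Seoul is UTC+9:00, so local arrival = 13:33 + 9:00 = 22:33 on Nov 12.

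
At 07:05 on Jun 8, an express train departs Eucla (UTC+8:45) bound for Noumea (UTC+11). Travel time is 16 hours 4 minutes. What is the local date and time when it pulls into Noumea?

Noumea is 2:15 ahead of Eucla.
After 16 hours 4 minutes it is 23:09 in Eucla.
Shift by the zone difference: 23:09 + 2:15 = 01:24 on Jun 9 in Noumea.

01:24 on June 9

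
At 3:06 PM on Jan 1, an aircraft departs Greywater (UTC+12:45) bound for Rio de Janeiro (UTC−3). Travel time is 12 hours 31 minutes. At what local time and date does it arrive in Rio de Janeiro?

Convert departure to UTC: 3:06 PM − 12:45 = 2:21 AM UTC on Jan 1.
Add 12 hours 31 minutes travel time → 2:52 PM UTC.
Rio de Janeiro is UTC−3:00, so local arrival = 2:52 PM − 3:00 = 11:52 AM on Jan 1.

11:52 AM on Jan 1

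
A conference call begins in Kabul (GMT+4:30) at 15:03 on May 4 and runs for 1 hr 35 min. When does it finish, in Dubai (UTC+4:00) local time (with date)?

Convert start to UTC: 15:03 − 4:30 = 10:33 UTC on May 4.
Add 1 hour 35 minutes duration → 12:08 UTC.
Dubai is UTC+4:00, so local end time = 12:08 + 4:00 = 16:08 on May 4.

16:08 on May 4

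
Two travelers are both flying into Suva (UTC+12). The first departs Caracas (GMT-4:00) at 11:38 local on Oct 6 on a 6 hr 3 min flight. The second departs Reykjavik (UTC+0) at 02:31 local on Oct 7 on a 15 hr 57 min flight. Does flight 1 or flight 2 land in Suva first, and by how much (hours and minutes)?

the first, by 20 hours 47 minutes

Flight 1 in UTC: 11:38 + 4:00 = 15:38 on Oct 6.
+6 hours and 3 minutes → arrive 21:41 UTC on Oct 6.
Flight 2 departs at 02:31 UTC (Oct 7).
+15 hours and 57 minutes → arrive 18:28 UTC on Oct 7.
Flight 1 lands earlier by 20 hours 47 minutes.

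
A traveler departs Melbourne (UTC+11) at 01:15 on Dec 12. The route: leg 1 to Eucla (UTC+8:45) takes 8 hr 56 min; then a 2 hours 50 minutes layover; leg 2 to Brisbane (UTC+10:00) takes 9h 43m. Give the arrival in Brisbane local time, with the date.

21:44 on December 12

Convert departure to UTC: 01:15 − 11:00 = 14:15 UTC on Dec 11.
Add 8 hours 56 minutes leg 1 → 23:11 UTC.
Add 2 hours 50 minutes layover in Eucla → 02:01 UTC (Dec 12).
Add 9 hours 43 minutes leg 2 → 11:44 UTC.
Brisbane is UTC+10:00, so local arrival = 11:44 + 10:00 = 21:44 on Dec 12.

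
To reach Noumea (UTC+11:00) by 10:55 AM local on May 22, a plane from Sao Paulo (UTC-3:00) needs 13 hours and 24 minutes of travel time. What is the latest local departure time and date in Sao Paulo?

Target arrival in UTC: 10:55 AM − 11:00 = 11:55 PM on May 21.
Subtract 13 hours 24 minutes → departure 10:31 AM UTC on May 21.
Sao Paulo is UTC−3:00: 10:31 AM − 3:00 = 7:31 AM on May 21.

7:31 AM on May 21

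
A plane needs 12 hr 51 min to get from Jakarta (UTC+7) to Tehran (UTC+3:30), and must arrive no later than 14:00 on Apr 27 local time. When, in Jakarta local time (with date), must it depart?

04:39 on April 27

Target arrival in UTC: 14:00 − 3:30 = 10:30 on Apr 27.
Subtract 12 hours 51 minutes → departure 21:39 UTC on Apr 26.
Jakarta is UTC+7:00: 21:39 + 7:00 = 04:39 on Apr 27.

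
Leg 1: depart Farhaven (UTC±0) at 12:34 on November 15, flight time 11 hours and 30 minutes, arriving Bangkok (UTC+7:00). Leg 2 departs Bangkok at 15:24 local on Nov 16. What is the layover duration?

Farhaven is at UTC+0, so departure is already 12:34 UTC on Nov 15.
Add 11 hours and 30 minutes flight time → 00:04 UTC (Nov 16).
Bangkok is UTC+7:00, so local arrival = 00:04 + 7:00 = 07:04 on Nov 16.
Layover = 15:24 − 07:04 = 8 hours 20 minutes.

8 hours 20 minutes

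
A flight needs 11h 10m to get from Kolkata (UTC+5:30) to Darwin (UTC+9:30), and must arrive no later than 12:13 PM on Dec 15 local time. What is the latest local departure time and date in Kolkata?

Target arrival in UTC: 12:13 PM − 9:30 = 2:43 AM on Dec 15.
Subtract 11 hours 10 minutes → departure 3:33 PM UTC on Dec 14.
Kolkata is UTC+5:30: 3:33 PM + 5:30 = 9:03 PM on Dec 14.

9:03 PM on Dec 14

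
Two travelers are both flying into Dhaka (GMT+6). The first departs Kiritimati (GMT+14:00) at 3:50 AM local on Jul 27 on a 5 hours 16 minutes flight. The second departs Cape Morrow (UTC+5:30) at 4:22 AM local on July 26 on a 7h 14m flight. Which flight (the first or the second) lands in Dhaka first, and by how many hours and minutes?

the second, by 13 hours

Flight 1 in UTC: 3:50 AM − 14:00 = 1:50 PM on Jul 26.
+5 hours 16 minutes → arrive 7:06 PM UTC on Jul 26.
Flight 2 in UTC: 4:22 AM − 5:30 = 10:52 PM on Jul 25.
+7 hours and 14 minutes → arrive 6:06 AM UTC on Jul 26.
Flight 2 lands earlier by 13 hours.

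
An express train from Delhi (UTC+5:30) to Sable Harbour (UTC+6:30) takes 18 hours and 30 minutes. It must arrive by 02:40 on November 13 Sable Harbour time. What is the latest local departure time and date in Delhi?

07:10 on November 12

Target arrival in UTC: 02:40 − 6:30 = 20:10 on Nov 12.
Subtract 18 hours and 30 minutes → departure 01:40 UTC on Nov 12.
Delhi is UTC+5:30: 01:40 + 5:30 = 07:10 on Nov 12.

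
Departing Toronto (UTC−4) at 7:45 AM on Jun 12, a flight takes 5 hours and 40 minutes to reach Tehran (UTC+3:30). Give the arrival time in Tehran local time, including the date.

8:55 PM on June 12

Convert departure to UTC: 7:45 AM + 4:00 = 11:45 AM UTC on Jun 12.
Add 5 hours and 40 minutes travel time → 5:25 PM UTC.
Tehran is UTC+3:30, so local arrival = 5:25 PM + 3:30 = 8:55 PM on Jun 12.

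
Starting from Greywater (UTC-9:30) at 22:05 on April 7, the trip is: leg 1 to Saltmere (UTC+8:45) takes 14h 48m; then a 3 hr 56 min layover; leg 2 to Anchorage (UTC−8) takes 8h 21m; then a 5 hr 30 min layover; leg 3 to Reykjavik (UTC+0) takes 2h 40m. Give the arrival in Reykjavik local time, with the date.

Convert departure to UTC: 22:05 + 9:30 = 07:35 UTC on Apr 8.
Add 14 hours 48 minutes leg 1 → 22:23 UTC.
Add 3 hours 56 minutes layover in Saltmere → 02:19 UTC (Apr 9).
Add 8 hours 21 minutes leg 2 → 10:40 UTC.
Add 5 hours 30 minutes layover in Anchorage → 16:10 UTC.
Add 2 hours and 40 minutes leg 3 → 18:50 UTC.
Reykjavik is UTC+0, so local arrival is the same: 18:50 on Apr 9.

18:50 on April 9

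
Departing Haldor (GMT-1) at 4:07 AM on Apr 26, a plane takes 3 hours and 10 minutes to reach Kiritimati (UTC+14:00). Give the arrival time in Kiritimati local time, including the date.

Kiritimati is 15:00 ahead of Haldor.
After 3 hours 10 minutes it is 7:17 AM in Haldor.
Shift by the zone difference: 7:17 AM + 15:00 = 10:17 PM on Apr 26 in Kiritimati.

10:17 PM on April 26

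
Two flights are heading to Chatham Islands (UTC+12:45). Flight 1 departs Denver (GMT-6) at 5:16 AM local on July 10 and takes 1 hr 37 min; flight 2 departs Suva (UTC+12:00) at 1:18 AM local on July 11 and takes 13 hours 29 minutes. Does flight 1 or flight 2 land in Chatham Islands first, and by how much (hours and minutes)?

Flight 1 in UTC: 5:16 AM + 6:00 = 11:16 AM on Jul 10.
+1 hour and 37 minutes → arrive 12:53 PM UTC on Jul 10.
Flight 2 in UTC: 1:18 AM − 12:00 = 1:18 PM on Jul 10.
+13 hours and 29 minutes → arrive 2:47 AM UTC on Jul 11.
Flight 1 lands earlier by 13 hours 54 minutes.

the first, by 13 hours 54 minutes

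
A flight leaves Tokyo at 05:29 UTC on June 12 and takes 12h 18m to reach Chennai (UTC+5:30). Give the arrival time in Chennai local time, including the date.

23:17 on Jun 12

Departure is given in UTC: 05:29 on Jun 12.
Add 12 hours 18 minutes → 17:47 UTC.
Chennai is UTC+5:30: 17:47 + 5:30 = 23:17 on Jun 12.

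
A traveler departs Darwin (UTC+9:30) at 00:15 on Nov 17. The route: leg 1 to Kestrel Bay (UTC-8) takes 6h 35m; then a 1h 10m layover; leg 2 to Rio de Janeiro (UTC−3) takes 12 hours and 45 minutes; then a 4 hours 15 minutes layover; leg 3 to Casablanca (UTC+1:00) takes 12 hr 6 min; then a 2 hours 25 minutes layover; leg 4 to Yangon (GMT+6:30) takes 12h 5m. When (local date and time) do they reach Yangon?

00:36 on November 19

Convert departure to UTC: 00:15 − 9:30 = 14:45 UTC on Nov 16.
Add 6 hours and 35 minutes leg 1 → 21:20 UTC.
Add 1 hour 10 minutes layover in Kestrel Bay → 22:30 UTC.
Add 12 hours 45 minutes leg 2 → 11:15 UTC (Nov 17).
Add 4 hours 15 minutes layover in Rio de Janeiro → 15:30 UTC.
Add 12 hours and 6 minutes leg 3 → 03:36 UTC (Nov 18).
Add 2 hours 25 minutes layover in Casablanca → 06:01 UTC.
Add 12 hours and 5 minutes leg 4 → 18:06 UTC.
Yangon is UTC+6:30, so local arrival = 18:06 + 6:30 = 00:36 on Nov 19.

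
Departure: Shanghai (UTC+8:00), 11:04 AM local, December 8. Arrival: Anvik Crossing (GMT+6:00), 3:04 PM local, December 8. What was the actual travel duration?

6 hours

Departure in UTC: 11:04 AM − 8:00 = 3:04 AM on Dec 8.
Arrival in UTC: 3:04 PM − 6:00 = 9:04 AM on Dec 8.
Elapsed = 9:04 AM − 3:04 AM = 6 hours.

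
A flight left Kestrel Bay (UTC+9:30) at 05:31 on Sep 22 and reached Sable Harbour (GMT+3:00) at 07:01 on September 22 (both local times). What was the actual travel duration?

8 hours

Departure in UTC: 05:31 − 9:30 = 20:01 on Sep 21.
Arrival in UTC: 07:01 − 3:00 = 04:01 on Sep 22.
Elapsed = 04:01 − 20:01 (+1 day) = 8 hours.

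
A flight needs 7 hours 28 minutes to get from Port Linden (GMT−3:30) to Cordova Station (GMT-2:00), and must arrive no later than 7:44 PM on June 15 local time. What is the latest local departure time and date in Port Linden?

10:46 AM on June 15

Target arrival in UTC: 7:44 PM + 2:00 = 9:44 PM on Jun 15.
Subtract 7 hours 28 minutes → departure 2:16 PM UTC on Jun 15.
Port Linden is UTC−3:30: 2:16 PM − 3:30 = 10:46 AM on Jun 15.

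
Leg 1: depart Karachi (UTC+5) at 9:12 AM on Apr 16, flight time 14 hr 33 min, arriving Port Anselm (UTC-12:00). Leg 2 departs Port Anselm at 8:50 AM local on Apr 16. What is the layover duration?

Convert departure to UTC: 9:12 AM − 5:00 = 4:12 AM UTC on Apr 16.
Add 14 hours 33 minutes flight time → 6:45 PM UTC.
Port Anselm is UTC−12:00, so local arrival = 6:45 PM − 12:00 = 6:45 AM on Apr 16.
Layover = 8:50 AM − 6:45 AM = 2 hours 5 minutes.

2 hours 5 minutes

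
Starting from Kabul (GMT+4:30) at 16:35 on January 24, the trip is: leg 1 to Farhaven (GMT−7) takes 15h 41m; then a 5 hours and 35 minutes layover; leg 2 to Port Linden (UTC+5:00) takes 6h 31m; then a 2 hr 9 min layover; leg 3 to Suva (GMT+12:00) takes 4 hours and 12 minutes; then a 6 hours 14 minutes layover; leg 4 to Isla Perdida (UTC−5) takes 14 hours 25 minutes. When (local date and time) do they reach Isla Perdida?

13:52 on January 26

Convert departure to UTC: 16:35 − 4:30 = 12:05 UTC on Jan 24.
Add 15 hours and 41 minutes leg 1 → 03:46 UTC (Jan 25).
Add 5 hours 35 minutes layover in Farhaven → 09:21 UTC.
Add 6 hours 31 minutes leg 2 → 15:52 UTC.
Add 2 hours and 9 minutes layover in Port Linden → 18:01 UTC.
Add 4 hours and 12 minutes leg 3 → 22:13 UTC.
Add 6 hours and 14 minutes layover in Suva → 04:27 UTC (Jan 26).
Add 14 hours and 25 minutes leg 4 → 18:52 UTC.
Isla Perdida is UTC−5:00, so local arrival = 18:52 − 5:00 = 13:52 on Jan 26.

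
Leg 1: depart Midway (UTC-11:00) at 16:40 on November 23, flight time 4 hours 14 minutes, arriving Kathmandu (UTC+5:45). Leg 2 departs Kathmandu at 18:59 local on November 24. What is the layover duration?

Convert departure to UTC: 16:40 + 11:00 = 03:40 UTC on Nov 24.
Add 4 hours and 14 minutes flight time → 07:54 UTC.
Kathmandu is UTC+5:45, so local arrival = 07:54 + 5:45 = 13:39 on Nov 24.
Layover = 18:59 − 13:39 = 5 hours 20 minutes.

5 hours 20 minutes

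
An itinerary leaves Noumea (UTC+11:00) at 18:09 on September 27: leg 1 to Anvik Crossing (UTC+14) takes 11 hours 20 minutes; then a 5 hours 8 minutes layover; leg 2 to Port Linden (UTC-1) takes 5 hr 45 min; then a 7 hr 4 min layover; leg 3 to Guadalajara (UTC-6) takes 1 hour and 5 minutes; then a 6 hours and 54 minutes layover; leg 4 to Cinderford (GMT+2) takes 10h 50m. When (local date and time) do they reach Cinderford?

Convert departure to UTC: 18:09 − 11:00 = 07:09 UTC on Sep 27.
Add 11 hours and 20 minutes leg 1 → 18:29 UTC.
Add 5 hours 8 minutes layover in Anvik Crossing → 23:37 UTC.
Add 5 hours and 45 minutes leg 2 → 05:22 UTC (Sep 28).
Add 7 hours and 4 minutes layover in Port Linden → 12:26 UTC.
Add 1 hour 5 minutes leg 3 → 13:31 UTC.
Add 6 hours 54 minutes layover in Guadalajara → 20:25 UTC.
Add 10 hours and 50 minutes leg 4 → 07:15 UTC (Sep 29).
Cinderford is UTC+2:00, so local arrival = 07:15 + 2:00 = 09:15 on Sep 29.

09:15 on September 29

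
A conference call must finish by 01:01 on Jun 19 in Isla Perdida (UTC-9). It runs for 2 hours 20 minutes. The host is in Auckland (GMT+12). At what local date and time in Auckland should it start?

19:41 on Jun 19

Target end time in UTC: 01:01 + 9:00 = 10:01 on Jun 19.
Subtract 2 hours 20 minutes → start 07:41 UTC on Jun 19.
Auckland is UTC+12:00: 07:41 + 12:00 = 19:41 on Jun 19.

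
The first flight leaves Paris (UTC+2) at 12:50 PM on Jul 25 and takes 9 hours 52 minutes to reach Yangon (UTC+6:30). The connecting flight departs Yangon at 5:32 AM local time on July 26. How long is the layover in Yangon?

Convert departure to UTC: 12:50 PM − 2:00 = 10:50 AM UTC on Jul 25.
Add 9 hours 52 minutes flight time → 8:42 PM UTC.
Yangon is UTC+6:30, so local arrival = 8:42 PM + 6:30 = 3:12 AM on Jul 26.
Layover = 5:32 AM − 3:12 AM = 2 hours 20 minutes.

2 hours 20 minutes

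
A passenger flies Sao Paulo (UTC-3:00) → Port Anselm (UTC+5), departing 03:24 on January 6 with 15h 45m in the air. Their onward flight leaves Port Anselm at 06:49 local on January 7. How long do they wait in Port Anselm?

Convert departure to UTC: 03:24 + 3:00 = 06:24 UTC on Jan 6.
Add 15 hours 45 minutes flight time → 22:09 UTC.
Port Anselm is UTC+5:00, so local arrival = 22:09 + 5:00 = 03:09 on Jan 7.
Layover = 06:49 − 03:09 = 3 hours 40 minutes.

3 hours 40 minutes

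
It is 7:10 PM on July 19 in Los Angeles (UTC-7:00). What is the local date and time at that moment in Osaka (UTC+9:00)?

11:10 AM on July 20

In UTC: 7:10 PM + 7:00 = 2:10 AM on Jul 20.
Osaka is UTC+9:00: 2:10 AM + 9:00 = 11:10 AM on Jul 20.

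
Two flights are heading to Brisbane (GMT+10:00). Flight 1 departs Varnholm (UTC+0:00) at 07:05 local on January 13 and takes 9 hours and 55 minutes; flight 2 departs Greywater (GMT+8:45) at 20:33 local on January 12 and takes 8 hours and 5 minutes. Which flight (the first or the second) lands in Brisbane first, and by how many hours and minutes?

Flight 1 departs at 07:05 UTC (Jan 13).
+9 hours and 55 minutes → arrive 17:00 UTC on Jan 13.
Flight 2 in UTC: 20:33 − 8:45 = 11:48 on Jan 12.
+8 hours 5 minutes → arrive 19:53 UTC on Jan 12.
Flight 2 lands earlier by 21 hours 7 minutes.

the second, by 21 hours 7 minutes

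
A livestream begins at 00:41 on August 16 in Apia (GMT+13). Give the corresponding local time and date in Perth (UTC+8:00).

In UTC: 00:41 − 13:00 = 11:41 on Aug 15.
Perth is UTC+8:00: 11:41 + 8:00 = 19:41 on Aug 15.

19:41 on August 15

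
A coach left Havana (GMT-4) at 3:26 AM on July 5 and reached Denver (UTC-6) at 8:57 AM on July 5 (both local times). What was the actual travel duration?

Departure in UTC: 3:26 AM + 4:00 = 7:26 AM on Jul 5.
Arrival in UTC: 8:57 AM + 6:00 = 2:57 PM on Jul 5.
Elapsed = 2:57 PM − 7:26 AM = 7 hours 31 minutes.

7 hours 31 minutes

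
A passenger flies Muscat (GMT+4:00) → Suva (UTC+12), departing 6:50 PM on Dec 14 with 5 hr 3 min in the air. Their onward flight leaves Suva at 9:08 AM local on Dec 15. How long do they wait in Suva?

Convert departure to UTC: 6:50 PM − 4:00 = 2:50 PM UTC on Dec 14.
Add 5 hours 3 minutes flight time → 7:53 PM UTC.
Suva is UTC+12:00, so local arrival = 7:53 PM + 12:00 = 7:53 AM on Dec 15.
Layover = 9:08 AM − 7:53 AM = 1 hour 15 minutes.

1 hour 15 minutes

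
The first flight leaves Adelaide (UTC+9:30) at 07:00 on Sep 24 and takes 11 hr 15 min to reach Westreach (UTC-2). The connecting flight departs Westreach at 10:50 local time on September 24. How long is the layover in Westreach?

4 hours 5 minutes

Convert departure to UTC: 07:00 − 9:30 = 21:30 UTC on Sep 23.
Add 11 hours and 15 minutes flight time → 08:45 UTC (Sep 24).
Westreach is UTC−2:00, so local arrival = 08:45 − 2:00 = 06:45 on Sep 24.
Layover = 10:50 − 06:45 = 4 hours 5 minutes.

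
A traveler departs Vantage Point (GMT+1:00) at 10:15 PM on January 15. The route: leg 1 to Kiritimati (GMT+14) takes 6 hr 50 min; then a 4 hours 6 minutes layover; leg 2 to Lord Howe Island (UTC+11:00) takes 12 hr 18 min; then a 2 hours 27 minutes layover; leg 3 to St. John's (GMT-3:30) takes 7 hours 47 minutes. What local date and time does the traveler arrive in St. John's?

Convert departure to UTC: 10:15 PM − 1:00 = 9:15 PM UTC on Jan 15.
Add 6 hours 50 minutes leg 1 → 4:05 AM UTC (Jan 16).
Add 4 hours and 6 minutes layover in Kiritimati → 8:11 AM UTC.
Add 12 hours and 18 minutes leg 2 → 8:29 PM UTC.
Add 2 hours and 27 minutes layover in Lord Howe Island → 10:56 PM UTC.
Add 7 hours and 47 minutes leg 3 → 6:43 AM UTC (Jan 17).
St. John's is UTC−3:30, so local arrival = 6:43 AM − 3:30 = 3:13 AM on Jan 17.

3:13 AM on January 17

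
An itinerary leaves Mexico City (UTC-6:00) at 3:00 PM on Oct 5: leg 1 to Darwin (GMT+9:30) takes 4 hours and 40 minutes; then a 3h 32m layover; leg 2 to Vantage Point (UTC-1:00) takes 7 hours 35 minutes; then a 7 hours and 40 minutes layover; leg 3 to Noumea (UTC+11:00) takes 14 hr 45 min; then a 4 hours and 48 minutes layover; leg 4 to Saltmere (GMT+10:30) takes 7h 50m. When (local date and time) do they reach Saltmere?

Convert departure to UTC: 3:00 PM + 6:00 = 9:00 PM UTC on Oct 5.
Add 4 hours and 40 minutes leg 1 → 1:40 AM UTC (Oct 6).
Add 3 hours and 32 minutes layover in Darwin → 5:12 AM UTC.
Add 7 hours 35 minutes leg 2 → 12:47 PM UTC.
Add 7 hours and 40 minutes layover in Vantage Point → 8:27 PM UTC.
Add 14 hours 45 minutes leg 3 → 11:12 AM UTC (Oct 7).
Add 4 hours and 48 minutes layover in Noumea → 4:00 PM UTC.
Add 7 hours 50 minutes leg 4 → 11:50 PM UTC.
Saltmere is UTC+10:30, so local arrival = 11:50 PM + 10:30 = 10:20 AM on Oct 8.

10:20 AM on Oct 8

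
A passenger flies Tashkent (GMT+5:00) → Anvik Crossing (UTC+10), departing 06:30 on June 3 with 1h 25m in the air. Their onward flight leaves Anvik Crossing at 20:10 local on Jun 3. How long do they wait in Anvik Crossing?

7 hours 15 minutes

Convert departure to UTC: 06:30 − 5:00 = 01:30 UTC on Jun 3.
Add 1 hour and 25 minutes flight time → 02:55 UTC.
Anvik Crossing is UTC+10:00, so local arrival = 02:55 + 10:00 = 12:55 on Jun 3.
Layover = 20:10 − 12:55 = 7 hours 15 minutes.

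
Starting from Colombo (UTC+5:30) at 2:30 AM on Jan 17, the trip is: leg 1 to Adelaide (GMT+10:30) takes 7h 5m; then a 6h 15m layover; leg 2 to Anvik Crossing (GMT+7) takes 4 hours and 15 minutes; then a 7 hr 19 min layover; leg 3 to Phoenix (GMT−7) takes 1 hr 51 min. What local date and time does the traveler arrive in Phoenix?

4:45 PM on January 17

Convert departure to UTC: 2:30 AM − 5:30 = 9:00 PM UTC on Jan 16.
Add 7 hours 5 minutes leg 1 → 4:05 AM UTC (Jan 17).
Add 6 hours and 15 minutes layover in Adelaide → 10:20 AM UTC.
Add 4 hours 15 minutes leg 2 → 2:35 PM UTC.
Add 7 hours and 19 minutes layover in Anvik Crossing → 9:54 PM UTC.
Add 1 hour and 51 minutes leg 3 → 11:45 PM UTC.
Phoenix is UTC−7:00, so local arrival = 11:45 PM − 7:00 = 4:45 PM on Jan 17.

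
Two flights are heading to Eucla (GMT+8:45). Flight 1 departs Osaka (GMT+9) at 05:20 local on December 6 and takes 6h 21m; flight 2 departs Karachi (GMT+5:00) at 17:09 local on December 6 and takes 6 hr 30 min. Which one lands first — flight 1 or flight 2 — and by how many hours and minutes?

the first, by 15 hours 58 minutes

Flight 1 in UTC: 05:20 − 9:00 = 20:20 on Dec 5.
+6 hours 21 minutes → arrive 02:41 UTC on Dec 6.
Flight 2 in UTC: 17:09 − 5:00 = 12:09 on Dec 6.
+6 hours and 30 minutes → arrive 18:39 UTC on Dec 6.
Flight 1 lands earlier by 15 hours 58 minutes.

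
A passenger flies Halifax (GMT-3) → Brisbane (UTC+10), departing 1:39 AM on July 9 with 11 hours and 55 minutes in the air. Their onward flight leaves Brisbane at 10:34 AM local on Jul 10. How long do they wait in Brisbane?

8 hours

Convert departure to UTC: 1:39 AM + 3:00 = 4:39 AM UTC on Jul 9.
Add 11 hours 55 minutes flight time → 4:34 PM UTC.
Brisbane is UTC+10:00, so local arrival = 4:34 PM + 10:00 = 2:34 AM on Jul 10.
Layover = 10:34 AM − 2:34 AM = 8 hours.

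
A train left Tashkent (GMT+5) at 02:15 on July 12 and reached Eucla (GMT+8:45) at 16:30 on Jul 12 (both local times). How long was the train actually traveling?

Departure in UTC: 02:15 − 5:00 = 21:15 on Jul 11.
Arrival in UTC: 16:30 − 8:45 = 07:45 on Jul 12.
Elapsed = 07:45 − 21:15 (+1 day) = 10 hours 30 minutes.

10 hours 30 minutes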